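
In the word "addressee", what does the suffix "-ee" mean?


Suffix: -ee
Example: addressee = address + -ee
Meaning = one who receives


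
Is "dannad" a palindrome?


Word: "dannad"
Reversed: "dannad"
Forward == Backward? dannad == dannad
Palindrome = Yes


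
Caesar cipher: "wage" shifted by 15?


Word: "wage"
Shift: 15
Each letter → (letter + shift) mod 26:
  'w' (22) + 15 = 11 → 'l'
  'a' (0) + 15 = 15 → 'p'
  'g' (6) + 15 = 21 → 'v'
  'e' (4) + 15 = 19 → 't'
Result = "lpvt"


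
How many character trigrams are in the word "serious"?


Word: "serious" (length 7)
Number of 3-grams = length - 3 + 1 = 7 - 3 + 1
= 5


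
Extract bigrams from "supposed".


Word: "supposed" (length 8)
Number of bigrams = 8 - 2 + 1 = 7
  Position 0: "su"
  Position 1: "up"
  Position 2: "pp"
  Position 3: "po"
  Position 4: "os"
  Position 5: "se"
  Position 6: "ed"
Bigrams = "su", "up", "pp", "po", "os", "se", "ed"


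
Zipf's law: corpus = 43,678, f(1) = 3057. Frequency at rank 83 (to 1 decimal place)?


Zipf's law: f(r) = f(1) / r
f(1) = 3057
f(83) = 3057 / 83
= 36.8 occurrences


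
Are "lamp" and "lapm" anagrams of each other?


Word 1: "lamp" → sorted: almp
Word 2: "lapm" → sorted: almp
Same letters? almp == almp
Anagram = Yes


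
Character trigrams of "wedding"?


Word: "wedding" (length 7)
Number of trigrams = 7 - 3 + 1 = 5
  Position 0: "wed"
  Position 1: "edd"
  Position 2: "ddi"
  Position 3: "din"
  Position 4: "ing"
Trigrams = "wed", "edd", "ddi", "din", "ing"


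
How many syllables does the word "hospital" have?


Word: "hospital"
Syllable breakdown: hos-pi-tal
Counting: 3 parts
= 3 syllables


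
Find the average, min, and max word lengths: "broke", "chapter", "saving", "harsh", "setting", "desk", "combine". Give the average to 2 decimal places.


Lengths: "broke"=5, "chapter"=7, "saving"=6, "harsh"=5, "setting"=7, "desk"=4, "combine"=7
Sum = 41, Count = 7
Average = 41/7 = 5.86
= avg=5.86, min=4, max=7


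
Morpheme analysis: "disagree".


Word: "disagree"
Morphemes: dis- + agree
Each morpheme carries meaning
= 2 morphemes


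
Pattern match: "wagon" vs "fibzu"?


Pattern of "wagon": [0, 1, 2, 3, 4]
Pattern of "fibzu": [0, 1, 2, 3, 4]
Patterns match
Same pattern = Yes


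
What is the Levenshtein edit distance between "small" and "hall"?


Word 1: "small" (length 5)
Word 2: "hall" (length 4)
One optimal edit sequence (insert/delete/substitute each cost 1):
  1. delete 's'  (+1)
  2. substitute 'm' -> 'h'  (+1)
  3. keep 'a'
  4. keep 'l'
  5. keep 'l'
Total edit operations: 2
Edit distance = 2


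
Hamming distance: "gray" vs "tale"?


Comparing character by character (same length = 4):
  Pos 0: 'g' vs 't' !=
  Pos 1: 'r' vs 'a' !=
  Pos 2: 'a' vs 'l' !=
  Pos 3: 'y' vs 'e' !=
Hamming distance = 4


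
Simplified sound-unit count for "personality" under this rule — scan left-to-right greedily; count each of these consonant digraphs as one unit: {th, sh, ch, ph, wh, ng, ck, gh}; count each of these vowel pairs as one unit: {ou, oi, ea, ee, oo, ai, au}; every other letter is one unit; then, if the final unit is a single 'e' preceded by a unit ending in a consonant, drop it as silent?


Word: "personality" (11 letters)
Left-to-right scan:
  1. 'p' (letter)
  2. 'e' (letter)
  3. 'r' (letter)
  4. 's' (letter)
  5. 'o' (letter)
  6. 'n' (letter)
  7. 'a' (letter)
  8. 'l' (letter)
  9. 'i' (letter)
  10. 't' (letter)
  11. 'y' (letter)
Units from scan: 11
Sound units = 11 units


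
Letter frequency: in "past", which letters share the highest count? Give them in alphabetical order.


Word: "past"
Letter counts:
  'a': 1
  'p': 1
  's': 1
  't': 1
Maximum count = 1
Most frequent = 'a', 'p', 's', 't' (1 time each)


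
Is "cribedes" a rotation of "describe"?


Word: "describe", Candidate: "cribedes"
Method: check if candidate is substring of word+word
"describedescribe" contains "cribedes"? Yes
Is rotation = Yes


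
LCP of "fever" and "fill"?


Word 1: "fever"
Word 2: "fill"
Comparing from start:
  Pos 0: 'f' == 'f'
  Pos 1: 'e' != 'i' (stop)
LCP = "f" (length 1)


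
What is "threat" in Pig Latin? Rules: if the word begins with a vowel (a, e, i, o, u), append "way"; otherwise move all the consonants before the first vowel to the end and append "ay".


Word: "threat"
Starts with consonant(s) → move to end, add 'ay'
Consonant cluster: "thr"
Pig Latin = "eatthray"


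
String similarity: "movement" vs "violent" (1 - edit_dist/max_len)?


Word 1: "movement" (length 8)
Word 2: "violent" (length 7)
One optimal edit sequence:
  1. delete 'm'  (+1)
  2. substitute 'o' -> 'v'  (+1)
  3. substitute 'v' -> 'i'  (+1)
  4. substitute 'e' -> 'o'  (+1)
  5. substitute 'm' -> 'l'  (+1)
  6. keep 'e'
  7. keep 'n'
  8. keep 't'
Edit distance = 5
Max length = max(8, 7) = 8
Similarity = 1 - 5/8
= 0.3750


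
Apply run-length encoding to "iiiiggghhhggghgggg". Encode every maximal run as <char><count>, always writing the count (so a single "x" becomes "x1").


String: "iiiiggghhhggghgggg"
Scanning for consecutive runs:
  'i' x 4
  'g' x 3
  'h' x 3
  'g' x 3
  'h' x 1
  'g' x 4
RLE = "i4g3h3g3h1g4"


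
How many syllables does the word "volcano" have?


Word: "volcano"
Syllable breakdown: vol-ca-no
Counting: 3 parts
= 3 syllables


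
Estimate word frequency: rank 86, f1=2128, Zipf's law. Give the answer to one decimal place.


Zipf's law: f(r) = f(1) / r
f(1) = 2128
f(86) = 2128 / 86
= 24.7 occurrences


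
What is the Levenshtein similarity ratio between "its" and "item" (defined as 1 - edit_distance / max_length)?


Word 1: "its" (length 3)
Word 2: "item" (length 4)
One optimal edit sequence:
  1. keep 'i'
  2. keep 't'
  3. insert 'e'  (+1)
  4. substitute 's' -> 'm'  (+1)
Edit distance = 2
Max length = max(3, 4) = 4
Similarity = 1 - 2/4
= 0.5000


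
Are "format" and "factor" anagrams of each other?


Word 1: "format" → sorted: afmort
Word 2: "factor" → sorted: acfort
Same letters? afmort != acfort
Anagram = No


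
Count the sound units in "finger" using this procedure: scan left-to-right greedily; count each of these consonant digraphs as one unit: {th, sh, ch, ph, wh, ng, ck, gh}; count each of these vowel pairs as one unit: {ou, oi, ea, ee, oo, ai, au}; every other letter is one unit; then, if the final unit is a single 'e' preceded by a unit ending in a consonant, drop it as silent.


Word: "finger" (6 letters)
Left-to-right scan:
  (1) 'f' (letter)
  (2) 'i' (letter)
  (3) 'ng' (digraph)
  (4) 'e' (letter)
  (5) 'r' (letter)
Units from scan: 5
Sound units = 5 units


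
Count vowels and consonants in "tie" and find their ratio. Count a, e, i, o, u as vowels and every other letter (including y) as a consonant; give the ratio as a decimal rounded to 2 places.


Word: "tie"
Vowels (a,e,i,o,u): 2
Consonants: 1
Ratio = 2/1
= 2.00


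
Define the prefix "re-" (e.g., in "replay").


Prefix: re-
Example: replay = re- + play
Meaning = again


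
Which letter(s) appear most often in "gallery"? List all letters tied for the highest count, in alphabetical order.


Word: "gallery"
Letter counts:
  'a': 1
  'e': 1
  'g': 1
  'l': 2
  'r': 1
  'y': 1
Maximum count = 2
Most frequent = 'l' (2 times each)


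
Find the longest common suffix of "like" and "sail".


Word 1: "like"
Word 2: "sail"
Comparing from end:
  Pos -1: 'e' != 'l' (stop)
LCS = "" (length 0)


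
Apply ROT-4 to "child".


Word: "child"
Shift: 4
Each letter → (letter + shift) mod 26:
  'c' (2) + 4 = 6 → 'g'
  'h' (7) + 4 = 11 → 'l'
  'i' (8) + 4 = 12 → 'm'
  'l' (11) + 4 = 15 → 'p'
  'd' (3) + 4 = 7 → 'h'
Result = "glmph"


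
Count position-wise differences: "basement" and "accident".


Comparing character by character (same length = 8):
  Pos 0: 'b' vs 'a' !=
  Pos 1: 'a' vs 'c' !=
  Pos 2: 's' vs 'c' !=
  Pos 3: 'e' vs 'i' !=
  Pos 4: 'm' vs 'd' !=
  Pos 5: 'e' vs 'e' =
  Pos 6: 'n' vs 'n' =
  Pos 7: 't' vs 't' =
Hamming distance = 5


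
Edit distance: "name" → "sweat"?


Word 1: "name" (length 4)
Word 2: "sweat" (length 5)
One optimal edit sequence (insert/delete/substitute each cost 1):
  1. insert 's'  (+1)
  2. substitute 'n' -> 'w'  (+1)
  3. substitute 'a' -> 'e'  (+1)
  4. substitute 'm' -> 'a'  (+1)
  5. substitute 'e' -> 't'  (+1)
Total edit operations: 5
Edit distance = 5


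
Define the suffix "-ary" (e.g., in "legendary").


Suffix: -ary
Example: legendary = legend + -ary
Meaning = relating to


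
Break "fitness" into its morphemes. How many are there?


Word: "fitness"
Morphemes: fit / -ness
Each morpheme carries meaning
= 2 morphemes


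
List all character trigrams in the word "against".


Word: "against" (length 7)
Number of trigrams = 7 - 3 + 1 = 5
  Position 0: "aga"
  Position 1: "gai"
  Position 2: "ain"
  Position 3: "ins"
  Position 4: "nst"
Trigrams = "aga", "gai", "ain", "ins", "nst"


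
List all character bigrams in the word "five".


Word: "five" (length 4)
Number of bigrams = 4 - 2 + 1 = 3
  Position 0: "fi"
  Position 1: "iv"
  Position 2: "ve"
Bigrams = "fi", "iv", "ve"


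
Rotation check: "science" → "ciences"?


Word: "science", Candidate: "ciences"
Method: check if candidate is substring of word+word
"sciencescience" contains "ciences"? Yes
Is rotation = Yes


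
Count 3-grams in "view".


Word: "view" (length 4)
Number of 3-grams = length - 3 + 1 = 4 - 3 + 1
= 2


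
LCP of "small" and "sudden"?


Word 1: "small"
Word 2: "sudden"
Comparing from start:
  Pos 0: 's' == 's'
  Pos 1: 'm' != 'u' (stop)
LCP = "s" (length 1)


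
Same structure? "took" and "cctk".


Pattern of "took": [0, 1, 1, 2]
Pattern of "cctk": [0, 0, 1, 2]
Patterns do not match
Same pattern = No


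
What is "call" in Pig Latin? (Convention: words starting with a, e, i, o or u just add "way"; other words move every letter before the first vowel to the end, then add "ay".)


Word: "call"
Starts with consonant(s) → move to end, add 'ay'
Consonant cluster: "c"
Pig Latin = "allcay"


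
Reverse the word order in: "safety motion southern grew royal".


Original: "safety motion southern grew royal"
Words (1..n): safety | motion | southern | grew | royal
Reversed (n..1): royal | grew | southern | motion | safety
Result = "royal grew southern motion safety"


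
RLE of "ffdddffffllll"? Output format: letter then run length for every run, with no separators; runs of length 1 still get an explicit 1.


String: "ffdddffffllll"
Scanning for consecutive runs:
  'f' x 2
  'd' x 3
  'f' x 4
  'l' x 4
RLE = "f2d3f4l4"


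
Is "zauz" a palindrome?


Word: "zauz"
Reversed: "zuaz"
Forward == Backward? zauz != zuaz
Palindrome = No


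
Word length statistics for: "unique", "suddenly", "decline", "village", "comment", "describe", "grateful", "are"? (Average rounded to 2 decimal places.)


Lengths: "unique"=6, "suddenly"=8, "decline"=7, "village"=7, "comment"=7, "describe"=8, "grateful"=8, "are"=3
Sum = 54, Count = 8
Average = 54/8 = 6.75
= avg=6.75, min=3, max=8


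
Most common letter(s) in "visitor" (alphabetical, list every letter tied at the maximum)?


Word: "visitor"
Letter counts:
  'i': 2
  'o': 1
  'r': 1
  's': 1
  't': 1
  'v': 1
Maximum count = 2
Most frequent = 'i' (2 times each)


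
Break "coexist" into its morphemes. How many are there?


Word: "coexist"
Morphemes: co- / exist
Each morpheme carries meaning
= 2 morphemes


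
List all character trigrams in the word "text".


Word: "text" (length 4)
Number of trigrams = 4 - 3 + 1 = 2
  Position 0: "tex"
  Position 1: "ext"
Trigrams = "tex", "ext"


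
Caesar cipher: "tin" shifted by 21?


Word: "tin"
Shift: 21
Each letter → (letter + shift) mod 26:
  't' (19) + 21 = 14 → 'o'
  'i' (8) + 21 = 3 → 'd'
  'n' (13) + 21 = 8 → 'i'
Result = "odi"


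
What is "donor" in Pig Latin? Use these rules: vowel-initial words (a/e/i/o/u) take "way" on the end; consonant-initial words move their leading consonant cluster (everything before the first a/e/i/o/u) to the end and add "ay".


Word: "donor"
Starts with consonant(s) → move to end, add 'ay'
Consonant cluster: "d"
Pig Latin = "onorday"


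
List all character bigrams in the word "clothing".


Word: "clothing" (length 8)
Number of bigrams = 8 - 2 + 1 = 7
  Position 0: "cl"
  Position 1: "lo"
  Position 2: "ot"
  Position 3: "th"
  Position 4: "hi"
  Position 5: "in"
  Position 6: "ng"
Bigrams = "cl", "lo", "ot", "th", "hi", "in", "ng"


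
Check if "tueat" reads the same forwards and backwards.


Word: "tueat"
Reversed: "taeut"
Forward == Backward? tueat != taeut
Palindrome = No


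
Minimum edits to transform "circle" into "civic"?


Word 1: "circle" (length 6)
Word 2: "civic" (length 5)
One optimal edit sequence (insert/delete/substitute each cost 1):
  1. keep 'c'
  2. keep 'i'
  3. delete 'r'  (+1)
  4. substitute 'c' -> 'v'  (+1)
  5. substitute 'l' -> 'i'  (+1)
  6. substitute 'e' -> 'c'  (+1)
Total edit operations: 4
Edit distance = 4


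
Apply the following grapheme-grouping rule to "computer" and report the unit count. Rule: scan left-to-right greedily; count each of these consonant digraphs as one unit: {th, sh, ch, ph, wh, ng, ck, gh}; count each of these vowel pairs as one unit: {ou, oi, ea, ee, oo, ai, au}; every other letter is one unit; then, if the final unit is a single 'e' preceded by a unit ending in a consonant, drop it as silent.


Word: "computer" (8 letters)
Left-to-right scan:
  (1) 'c' (letter)
  (2) 'o' (letter)
  (3) 'm' (letter)
  (4) 'p' (letter)
  (5) 'u' (letter)
  (6) 't' (letter)
  (7) 'e' (letter)
  (8) 'r' (letter)
Units from scan: 8
Sound units = 8 units


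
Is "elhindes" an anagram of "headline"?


Word 1: "headline" → sorted: adeehiln
Word 2: "elhindes" → sorted: deehilns
Same letters? adeehiln != deehilns
Anagram = No


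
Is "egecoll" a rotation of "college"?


Word: "college", Candidate: "egecoll"
Method: check if candidate is substring of word+word
"collegecollege" contains "egecoll"? Yes
Is rotation = Yes


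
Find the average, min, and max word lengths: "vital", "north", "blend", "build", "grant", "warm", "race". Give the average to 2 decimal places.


Lengths: "vital"=5, "north"=5, "blend"=5, "build"=5, "grant"=5, "warm"=4, "race"=4
Sum = 33, Count = 7
Average = 33/7 = 4.71
= avg=4.71, min=4, max=5


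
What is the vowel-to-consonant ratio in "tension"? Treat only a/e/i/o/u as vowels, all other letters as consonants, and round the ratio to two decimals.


Word: "tension"
Vowels (a,e,i,o,u): 3
Consonants: 4
Ratio = 3/4
= 0.75


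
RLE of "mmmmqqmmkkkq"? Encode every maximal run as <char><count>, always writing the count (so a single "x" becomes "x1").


String: "mmmmqqmmkkkq"
Scanning for consecutive runs:
  'm' x 4
  'q' x 2
  'm' x 2
  'k' x 3
  'q' x 1
RLE = "m4q2m2k3q1"


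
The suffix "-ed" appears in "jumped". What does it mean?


Suffix: -ed
As in: jumped -> jump + -ed
Meaning = past tense


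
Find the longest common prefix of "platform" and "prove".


Word 1: "platform"
Word 2: "prove"
Comparing from start:
  Pos 0: 'p' == 'p'
  Pos 1: 'l' != 'r' (stop)
LCP = "p" (length 1)


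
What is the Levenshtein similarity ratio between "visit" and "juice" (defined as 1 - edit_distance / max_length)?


Word 1: "visit" (length 5)
Word 2: "juice" (length 5)
One optimal edit sequence:
  1. substitute 'v' -> 'j'  (+1)
  2. substitute 'i' -> 'u'  (+1)
  3. substitute 's' -> 'i'  (+1)
  4. substitute 'i' -> 'c'  (+1)
  5. substitute 't' -> 'e'  (+1)
Edit distance = 5
Max length = max(5, 5) = 5
Similarity = 1 - 5/5
= 0.0000


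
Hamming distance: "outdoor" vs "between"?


Comparing character by character (same length = 7):
  Pos 0: 'o' vs 'b' !=
  Pos 1: 'u' vs 'e' !=
  Pos 2: 't' vs 't' =
  Pos 3: 'd' vs 'w' !=
  Pos 4: 'o' vs 'e' !=
  Pos 5: 'o' vs 'e' !=
  Pos 6: 'r' vs 'n' !=
Hamming distance = 6


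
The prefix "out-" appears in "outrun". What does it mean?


Prefix: out-
Example: outrun = out- + run
Meaning = surpass


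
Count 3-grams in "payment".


Word: "payment" (length 7)
Number of 3-grams = length - 3 + 1 = 7 - 3 + 1
= 5


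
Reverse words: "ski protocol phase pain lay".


Original: "ski protocol phase pain lay"
Words (1..n): ski | protocol | phase | pain | lay
Reversed (n..1): lay | pain | phase | protocol | ski
Result = "lay pain phase protocol ski"


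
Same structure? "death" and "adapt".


Pattern of "death": [0, 1, 2, 3, 4]
Pattern of "adapt": [0, 1, 0, 2, 3]
Patterns do not match
Same pattern = No


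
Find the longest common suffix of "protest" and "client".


Word 1: "protest"
Word 2: "client"
Comparing from end:
  Pos -1: 't' == 't'
  Pos -2: 's' != 'n' (stop)
LCS = "t" (length 1)


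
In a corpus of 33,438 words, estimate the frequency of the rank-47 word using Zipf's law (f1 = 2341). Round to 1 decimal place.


Zipf's law: f(r) = f(1) / r
f(1) = 2341
f(47) = 2341 / 47
= 49.8 occurrences


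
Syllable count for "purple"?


Word: "purple"
Syllable breakdown: pur / ple
Counting: 2 parts
= 2 syllables


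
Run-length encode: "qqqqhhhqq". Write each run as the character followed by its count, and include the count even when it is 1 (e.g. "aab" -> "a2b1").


String: "qqqqhhhqq"
Scanning for consecutive runs:
  'q' x 4
  'h' x 3
  'q' x 2
RLE = "q4h3q2"


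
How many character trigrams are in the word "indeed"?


Word: "indeed" (length 6)
Number of 3-grams = length - 3 + 1 = 6 - 3 + 1
= 4


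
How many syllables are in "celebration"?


Word: "celebration"
Syllable breakdown: cel · e · bra · tion
Counting: 4 parts
= 4 syllables


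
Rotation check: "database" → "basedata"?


Word: "database", Candidate: "basedata"
Method: check if candidate is substring of word+word
"databasedatabase" contains "basedata"? Yes
Is rotation = Yes


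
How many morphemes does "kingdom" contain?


Word: "kingdom"
Morphemes: king | -dom
Each morpheme carries meaning
= 2 morphemes


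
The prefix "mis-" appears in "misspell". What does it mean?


Prefix: mis-
Example: misspell = mis- + spell
Meaning = wrongly


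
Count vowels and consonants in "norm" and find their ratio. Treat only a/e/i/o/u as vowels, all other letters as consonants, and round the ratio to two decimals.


Word: "norm"
Vowels (a,e,i,o,u): 1
Consonants: 3
Ratio = 1/3
= 0.33


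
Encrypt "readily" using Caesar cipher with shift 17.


Word: "readily"
Shift: 17
Each letter → (letter + shift) mod 26:
  'r' (17) + 17 = 8 → 'i'
  'e' (4) + 17 = 21 → 'v'
  'a' (0) + 17 = 17 → 'r'
  'd' (3) + 17 = 20 → 'u'
  'i' (8) + 17 = 25 → 'z'
  'l' (11) + 17 = 2 → 'c'
  'y' (24) + 17 = 15 → 'p'
Result = "ivruzcp"


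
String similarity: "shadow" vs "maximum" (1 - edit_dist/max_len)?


Word 1: "shadow" (length 6)
Word 2: "maximum" (length 7)
One optimal edit sequence:
  1. insert 'm'  (+1)
  2. substitute 's' -> 'a'  (+1)
  3. substitute 'h' -> 'x'  (+1)
  4. substitute 'a' -> 'i'  (+1)
  5. substitute 'd' -> 'm'  (+1)
  6. substitute 'o' -> 'u'  (+1)
  7. substitute 'w' -> 'm'  (+1)
Edit distance = 7
Max length = max(6, 7) = 7
Similarity = 1 - 7/7
= 0.0000


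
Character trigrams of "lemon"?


Word: "lemon" (length 5)
Number of trigrams = 5 - 3 + 1 = 3
  Position 0: "lem"
  Position 1: "emo"
  Position 2: "mon"
Trigrams = "lem", "emo", "mon"


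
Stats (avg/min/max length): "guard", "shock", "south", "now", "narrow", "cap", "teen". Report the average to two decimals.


Lengths: "guard"=5, "shock"=5, "south"=5, "now"=3, "narrow"=6, "cap"=3, "teen"=4
Sum = 31, Count = 7
Average = 31/7 = 4.43
= avg=4.43, min=3, max=6


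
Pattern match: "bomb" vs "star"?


Pattern of "bomb": [0, 1, 2, 0]
Pattern of "star": [0, 1, 2, 3]
Patterns do not match
Same pattern = No


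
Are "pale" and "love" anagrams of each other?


Word 1: "pale" → sorted: aelp
Word 2: "love" → sorted: elov
Same letters? aelp != elov
Anagram = No


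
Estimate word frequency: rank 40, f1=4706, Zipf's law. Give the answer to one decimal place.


Zipf's law: f(r) = f(1) / r
f(1) = 4706
f(40) = 4706 / 40
= 117.7 occurrences


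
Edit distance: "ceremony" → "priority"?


Word 1: "ceremony" (length 8)
Word 2: "priority" (length 8)
One optimal edit sequence (insert/delete/substitute each cost 1):
  1. substitute 'c' -> 'p'  (+1)
  2. substitute 'e' -> 'r'  (+1)
  3. substitute 'r' -> 'i'  (+1)
  4. substitute 'e' -> 'o'  (+1)
  5. substitute 'm' -> 'r'  (+1)
  6. substitute 'o' -> 'i'  (+1)
  7. substitute 'n' -> 't'  (+1)
  8. keep 'y'
Total edit operations: 7
Edit distance = 7


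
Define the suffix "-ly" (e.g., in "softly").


Suffix: -ly
As in: softly -> soft + -ly
Meaning = in a manner


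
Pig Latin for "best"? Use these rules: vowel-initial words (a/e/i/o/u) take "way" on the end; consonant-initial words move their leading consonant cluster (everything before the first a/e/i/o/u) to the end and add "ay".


Word: "best"
Starts with consonant(s) → move to end, add 'ay'
Consonant cluster: "b"
Pig Latin = "estbay"


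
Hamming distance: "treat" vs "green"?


Comparing character by character (same length = 5):
  Pos 0: 't' vs 'g' !=
  Pos 1: 'r' vs 'r' =
  Pos 2: 'e' vs 'e' =
  Pos 3: 'a' vs 'e' !=
  Pos 4: 't' vs 'n' !=
Hamming distance = 3


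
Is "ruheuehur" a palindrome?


Word: "ruheuehur"
Reversed: "ruheuehur"
Forward == Backward? ruheuehur == ruheuehur
Palindrome = Yes


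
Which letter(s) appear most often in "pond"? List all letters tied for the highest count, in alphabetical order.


Word: "pond"
Letter counts:
  'd': 1
  'n': 1
  'o': 1
  'p': 1
Maximum count = 1
Most frequent = 'd', 'n', 'o', 'p' (1 time each)


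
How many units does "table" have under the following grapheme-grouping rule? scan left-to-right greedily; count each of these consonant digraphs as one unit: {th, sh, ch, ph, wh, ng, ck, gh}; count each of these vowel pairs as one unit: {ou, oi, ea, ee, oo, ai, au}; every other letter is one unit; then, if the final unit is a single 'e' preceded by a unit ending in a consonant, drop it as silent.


Word: "table" (5 letters)
Left-to-right scan:
  1. 't' (letter)
  2. 'a' (letter)
  3. 'b' (letter)
  4. 'l' (letter)
  5. 'e' (letter)
Units from scan: 5
Final unit is 'e' after a consonant -> drop as silent (-1)
Sound units = 4 units


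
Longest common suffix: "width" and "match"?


Word 1: "width"
Word 2: "match"
Comparing from end:
  Pos -1: 'h' == 'h'
  Pos -2: 't' != 'c' (stop)
LCS = "h" (length 1)


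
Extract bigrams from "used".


Word: "used" (length 4)
Number of bigrams = 4 - 2 + 1 = 3
  Position 0: "us"
  Position 1: "se"
  Position 2: "ed"
Bigrams = "us", "se", "ed"


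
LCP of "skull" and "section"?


Word 1: "skull"
Word 2: "section"
Comparing from start:
  Pos 0: 's' == 's'
  Pos 1: 'k' != 'e' (stop)
LCP = "s" (length 1)


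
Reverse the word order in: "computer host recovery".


Original: "computer host recovery"
Words (1..n): computer | host | recovery
Reversed (n..1): recovery | host | computer
Result = "recovery host computer"


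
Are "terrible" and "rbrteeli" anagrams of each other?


Word 1: "terrible" → sorted: beeilrrt
Word 2: "rbrteeli" → sorted: beeilrrt
Same letters? beeilrrt == beeilrrt
Anagram = Yes


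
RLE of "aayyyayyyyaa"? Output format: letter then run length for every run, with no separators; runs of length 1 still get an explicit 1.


String: "aayyyayyyyaa"
Scanning for consecutive runs:
  'a' x 2
  'y' x 3
  'a' x 1
  'y' x 4
  'a' x 2
RLE = "a2y3a1y4a2"


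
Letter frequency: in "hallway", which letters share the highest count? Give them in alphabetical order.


Word: "hallway"
Letter counts:
  'a': 2
  'h': 1
  'l': 2
  'w': 1
  'y': 1
Maximum count = 2
Most frequent = 'a', 'l' (2 times each)


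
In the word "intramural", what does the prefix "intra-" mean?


Prefix: intra-
Example: intramural (intra- + mural)
Meaning = within


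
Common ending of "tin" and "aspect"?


Word 1: "tin"
Word 2: "aspect"
Comparing from end:
  Pos -1: 'n' != 't' (stop)
LCS = "" (length 0)


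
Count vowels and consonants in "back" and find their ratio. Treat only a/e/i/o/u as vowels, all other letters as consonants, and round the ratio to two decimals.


Word: "back"
Vowels (a,e,i,o,u): 1
Consonants: 3
Ratio = 1/3
= 0.33


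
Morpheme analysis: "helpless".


Word: "helpless"
Morphemes: help | -less
Each morpheme carries meaning
= 2 morphemes


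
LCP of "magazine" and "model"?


Word 1: "magazine"
Word 2: "model"
Comparing from start:
  Pos 0: 'm' == 'm'
  Pos 1: 'a' != 'o' (stop)
LCP = "m" (length 1)


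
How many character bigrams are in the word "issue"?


Word: "issue" (length 5)
Number of 2-grams = length - 2 + 1 = 5 - 2 + 1
= 4


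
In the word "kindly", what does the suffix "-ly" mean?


Suffix: -ly
Example: kindly (kind + -ly)
Meaning = in a manner


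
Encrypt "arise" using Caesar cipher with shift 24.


Word: "arise"
Shift: 24
Each letter → (letter + shift) mod 26:
  'a' (0) + 24 = 24 → 'y'
  'r' (17) + 24 = 15 → 'p'
  'i' (8) + 24 = 6 → 'g'
  's' (18) + 24 = 16 → 'q'
  'e' (4) + 24 = 2 → 'c'
Result = "ypgqc"


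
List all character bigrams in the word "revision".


Word: "revision" (length 8)
Number of bigrams = 8 - 2 + 1 = 7
  Position 0: "re"
  Position 1: "ev"
  Position 2: "vi"
  Position 3: "is"
  Position 4: "si"
  Position 5: "io"
  Position 6: "on"
Bigrams = "re", "ev", "vi", "is", "si", "io", "on"


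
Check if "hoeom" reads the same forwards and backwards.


Word: "hoeom"
Reversed: "moeoh"
Forward == Backward? hoeom != moeoh
Palindrome = No


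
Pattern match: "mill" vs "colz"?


Pattern of "mill": [0, 1, 2, 2]
Pattern of "colz": [0, 1, 2, 3]
Patterns do not match
Same pattern = No


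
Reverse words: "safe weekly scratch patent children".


Original: "safe weekly scratch patent children"
Words (1..n): safe | weekly | scratch | patent | children
Reversed (n..1): children | patent | scratch | weekly | safe
Result = "children patent scratch weekly safe"


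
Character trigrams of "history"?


Word: "history" (length 7)
Number of trigrams = 7 - 3 + 1 = 5
  Position 0: "his"
  Position 1: "ist"
  Position 2: "sto"
  Position 3: "tor"
  Position 4: "ory"
Trigrams = "his", "ist", "sto", "tor", "ory"


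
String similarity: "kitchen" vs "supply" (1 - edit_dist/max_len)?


Word 1: "kitchen" (length 7)
Word 2: "supply" (length 6)
One optimal edit sequence:
  1. delete 'k'  (+1)
  2. substitute 'i' -> 's'  (+1)
  3. substitute 't' -> 'u'  (+1)
  4. substitute 'c' -> 'p'  (+1)
  5. substitute 'h' -> 'p'  (+1)
  6. substitute 'e' -> 'l'  (+1)
  7. substitute 'n' -> 'y'  (+1)
Edit distance = 7
Max length = max(7, 6) = 7
Similarity = 1 - 7/7
= 0.0000


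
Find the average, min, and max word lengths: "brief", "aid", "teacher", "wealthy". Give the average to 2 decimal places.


Lengths: "brief"=5, "aid"=3, "teacher"=7, "wealthy"=7
Sum = 22, Count = 4
Average = 22/4 = 5.50
= avg=5.50, min=3, max=7


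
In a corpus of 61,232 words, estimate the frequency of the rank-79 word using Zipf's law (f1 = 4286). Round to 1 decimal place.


Zipf's law: f(r) = f(1) / r
f(1) = 4286
f(79) = 4286 / 79
= 54.3 occurrences


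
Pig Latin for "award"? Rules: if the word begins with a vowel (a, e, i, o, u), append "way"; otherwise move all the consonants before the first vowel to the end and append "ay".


Word: "award"
Starts with vowel → add 'way'
Pig Latin = "awardway"


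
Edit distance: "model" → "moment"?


Word 1: "model" (length 5)
Word 2: "moment" (length 6)
One optimal edit sequence (insert/delete/substitute each cost 1):
  1. keep 'm'
  2. keep 'o'
  3. substitute 'd' -> 'm'  (+1)
  4. keep 'e'
  5. insert 'n'  (+1)
  6. substitute 'l' -> 't'  (+1)
Total edit operations: 3
Edit distance = 3


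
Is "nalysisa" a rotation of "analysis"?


Word: "analysis", Candidate: "nalysisa"
Method: check if candidate is substring of word+word
"analysisanalysis" contains "nalysisa"? Yes
Is rotation = Yes


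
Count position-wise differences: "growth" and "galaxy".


Comparing character by character (same length = 6):
  Pos 0: 'g' vs 'g' =
  Pos 1: 'r' vs 'a' !=
  Pos 2: 'o' vs 'l' !=
  Pos 3: 'w' vs 'a' !=
  Pos 4: 't' vs 'x' !=
  Pos 5: 'h' vs 'y' !=
Hamming distance = 5


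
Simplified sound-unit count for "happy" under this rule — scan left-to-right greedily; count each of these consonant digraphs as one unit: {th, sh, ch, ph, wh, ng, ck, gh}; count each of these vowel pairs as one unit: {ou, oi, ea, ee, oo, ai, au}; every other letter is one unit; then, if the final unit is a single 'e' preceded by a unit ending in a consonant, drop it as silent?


Word: "happy" (5 letters)
Left-to-right scan:
  1. 'h' (letter)
  2. 'a' (letter)
  3. 'p' (letter)
  4. 'p' (letter)
  5. 'y' (letter)
Units from scan: 5
Sound units = 5 units


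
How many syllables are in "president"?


Word: "president"
Syllable breakdown: pres-i-dent
Counting: 3 parts
= 3 syllables


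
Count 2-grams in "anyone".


Word: "anyone" (length 6)
Number of 2-grams = length - 2 + 1 = 6 - 2 + 1
= 5


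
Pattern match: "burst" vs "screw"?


Pattern of "burst": [0, 1, 2, 3, 4]
Pattern of "screw": [0, 1, 2, 3, 4]
Patterns match
Same pattern = Yes


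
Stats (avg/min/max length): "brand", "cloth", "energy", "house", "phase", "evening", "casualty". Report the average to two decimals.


Lengths: "brand"=5, "cloth"=5, "energy"=6, "house"=5, "phase"=5, "evening"=7, "casualty"=8
Sum = 41, Count = 7
Average = 41/7 = 5.86
= avg=5.86, min=5, max=8


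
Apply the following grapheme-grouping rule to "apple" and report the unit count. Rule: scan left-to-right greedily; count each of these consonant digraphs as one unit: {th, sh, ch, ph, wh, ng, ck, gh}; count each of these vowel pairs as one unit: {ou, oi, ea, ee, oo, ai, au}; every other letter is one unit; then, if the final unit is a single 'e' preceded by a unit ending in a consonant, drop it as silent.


Word: "apple" (5 letters)
Left-to-right scan:
  1. 'a' (letter)
  2. 'p' (letter)
  3. 'p' (letter)
  4. 'l' (letter)
  5. 'e' (letter)
Units from scan: 5
Final unit is 'e' after a consonant -> drop as silent (-1)
Sound units = 4 units


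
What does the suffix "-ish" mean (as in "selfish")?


Suffix: -ish
Example: selfish (self + -ish)
Meaning = somewhat / having the qualities of


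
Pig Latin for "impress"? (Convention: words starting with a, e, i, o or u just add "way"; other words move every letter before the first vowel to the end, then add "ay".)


Word: "impress"
Starts with vowel → add 'way'
Pig Latin = "impressway"


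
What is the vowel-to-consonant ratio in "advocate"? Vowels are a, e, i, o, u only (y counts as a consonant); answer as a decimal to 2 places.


Word: "advocate"
Vowels (a,e,i,o,u): 4
Consonants: 4
Ratio = 4/4
= 1.00


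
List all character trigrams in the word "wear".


Word: "wear" (length 4)
Number of trigrams = 4 - 3 + 1 = 2
  Position 0: "wea"
  Position 1: "ear"
Trigrams = "wea", "ear"


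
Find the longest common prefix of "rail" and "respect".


Word 1: "rail"
Word 2: "respect"
Comparing from start:
  Pos 0: 'r' == 'r'
  Pos 1: 'a' != 'e' (stop)
LCP = "r" (length 1)


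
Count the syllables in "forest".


Word: "forest"
Syllable breakdown: for · est
Counting: 2 parts
= 2 syllables


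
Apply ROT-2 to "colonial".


Word: "colonial"
Shift: 2
Each letter → (letter + shift) mod 26:
  'c' (2) + 2 = 4 → 'e'
  'o' (14) + 2 = 16 → 'q'
  'l' (11) + 2 = 13 → 'n'
  'o' (14) + 2 = 16 → 'q'
  'n' (13) + 2 = 15 → 'p'
  'i' (8) + 2 = 10 → 'k'
  'a' (0) + 2 = 2 → 'c'
  'l' (11) + 2 = 13 → 'n'
Result = "eqnqpkcn"


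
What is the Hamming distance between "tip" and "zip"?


Comparing character by character (same length = 3):
  Pos 0: 't' vs 'z' !=
  Pos 1: 'i' vs 'i' =
  Pos 2: 'p' vs 'p' =
Hamming distance = 1


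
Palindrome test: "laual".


Word: "laual"
Reversed: "laual"
Forward == Backward? laual == laual
Palindrome = Yes


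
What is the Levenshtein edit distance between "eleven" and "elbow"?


Word 1: "eleven" (length 6)
Word 2: "elbow" (length 5)
One optimal edit sequence (insert/delete/substitute each cost 1):
  1. keep 'e'
  2. keep 'l'
  3. delete 'e'  (+1)
  4. substitute 'v' -> 'b'  (+1)
  5. substitute 'e' -> 'o'  (+1)
  6. substitute 'n' -> 'w'  (+1)
Total edit operations: 4
Edit distance = 4


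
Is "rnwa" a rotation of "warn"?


Word: "warn", Candidate: "rnwa"
Method: check if candidate is substring of word+word
"warnwarn" contains "rnwa"? Yes
Is rotation = Yes


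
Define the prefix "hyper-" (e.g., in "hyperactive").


Prefix: hyper-
As in: hyperactive -> hyper- + active
Meaning = over / excessive


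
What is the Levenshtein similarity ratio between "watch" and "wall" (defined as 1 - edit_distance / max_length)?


Word 1: "watch" (length 5)
Word 2: "wall" (length 4)
One optimal edit sequence:
  1. keep 'w'
  2. keep 'a'
  3. delete 't'  (+1)
  4. substitute 'c' -> 'l'  (+1)
  5. substitute 'h' -> 'l'  (+1)
Edit distance = 3
Max length = max(5, 4) = 5
Similarity = 1 - 3/5
= 0.4000


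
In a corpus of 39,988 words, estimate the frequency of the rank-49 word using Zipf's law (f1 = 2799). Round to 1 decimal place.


Zipf's law: f(r) = f(1) / r
f(1) = 2799
f(49) = 2799 / 49
= 57.1 occurrences


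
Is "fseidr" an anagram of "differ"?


Word 1: "differ" → sorted: deffir
Word 2: "fseidr" → sorted: defirs
Same letters? deffir != defirs
Anagram = No


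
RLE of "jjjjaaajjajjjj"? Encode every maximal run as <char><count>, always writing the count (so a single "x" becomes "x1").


String: "jjjjaaajjajjjj"
Scanning for consecutive runs:
  'j' x 4
  'a' x 3
  'j' x 2
  'a' x 1
  'j' x 4
RLE = "j4a3j2a1j4"


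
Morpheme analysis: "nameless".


Word: "nameless"
Morphemes: name / -less
Each morpheme carries meaning
= 2 morphemes


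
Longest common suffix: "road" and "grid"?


Word 1: "road"
Word 2: "grid"
Comparing from end:
  Pos -1: 'd' == 'd'
  Pos -2: 'a' != 'i' (stop)
LCS = "d" (length 1)


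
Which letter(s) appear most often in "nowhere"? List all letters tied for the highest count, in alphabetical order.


Word: "nowhere"
Letter counts:
  'e': 2
  'h': 1
  'n': 1
  'o': 1
  'r': 1
  'w': 1
Maximum count = 2
Most frequent = 'e' (2 times each)


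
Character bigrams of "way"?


Word: "way" (length 3)
Number of bigrams = 3 - 2 + 1 = 2
  Position 0: "wa"
  Position 1: "ay"
Bigrams = "wa", "ay"


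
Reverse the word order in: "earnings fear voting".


Original: "earnings fear voting"
Words (1..n): earnings | fear | voting
Reversed (n..1): voting | fear | earnings
Result = "voting fear earnings"


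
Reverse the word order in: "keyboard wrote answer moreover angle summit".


Original: "keyboard wrote answer moreover angle summit"
Words (1..n): keyboard | wrote | answer | moreover | angle | summit
Reversed (n..1): summit | angle | moreover | answer | wrote | keyboard
Result = "summit angle moreover answer wrote keyboard"


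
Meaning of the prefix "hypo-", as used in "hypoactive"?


Prefix: hypo-
As in: hypoactive -> hypo- + active
Meaning = under / below normal


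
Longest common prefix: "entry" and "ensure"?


Word 1: "entry"
Word 2: "ensure"
Comparing from start:
  Pos 0: 'e' == 'e'
  Pos 1: 'n' == 'n'
  Pos 2: 't' != 's' (stop)
LCP = "en" (length 2)


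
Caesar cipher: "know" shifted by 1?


Word: "know"
Shift: 1
Each letter → (letter + shift) mod 26:
  'k' (10) + 1 = 11 → 'l'
  'n' (13) + 1 = 14 → 'o'
  'o' (14) + 1 = 15 → 'p'
  'w' (22) + 1 = 23 → 'x'
Result = "lopx"


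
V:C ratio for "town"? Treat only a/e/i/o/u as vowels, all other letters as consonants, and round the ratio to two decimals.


Word: "town"
Vowels (a,e,i,o,u): 1
Consonants: 3
Ratio = 1/3
= 0.33


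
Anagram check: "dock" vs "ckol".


Word 1: "dock" → sorted: cdko
Word 2: "ckol" → sorted: cklo
Same letters? cdko != cklo
Anagram = No


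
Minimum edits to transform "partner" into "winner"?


Word 1: "partner" (length 7)
Word 2: "winner" (length 6)
One optimal edit sequence (insert/delete/substitute each cost 1):
  1. delete 'p'  (+1)
  2. substitute 'a' -> 'w'  (+1)
  3. substitute 'r' -> 'i'  (+1)
  4. substitute 't' -> 'n'  (+1)
  5. keep 'n'
  6. keep 'e'
  7. keep 'r'
Total edit operations: 4
Edit distance = 4


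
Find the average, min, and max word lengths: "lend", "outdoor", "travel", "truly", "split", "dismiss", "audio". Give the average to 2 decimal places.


Lengths: "lend"=4, "outdoor"=7, "travel"=6, "truly"=5, "split"=5, "dismiss"=7, "audio"=5
Sum = 39, Count = 7
Average = 39/7 = 5.57
= avg=5.57, min=4, max=7


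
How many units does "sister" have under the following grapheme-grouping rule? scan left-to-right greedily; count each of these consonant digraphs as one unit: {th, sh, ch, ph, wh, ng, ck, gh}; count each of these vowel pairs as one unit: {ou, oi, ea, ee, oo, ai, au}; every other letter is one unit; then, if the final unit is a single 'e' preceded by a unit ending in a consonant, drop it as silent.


Word: "sister" (6 letters)
Left-to-right scan:
  1. 's' (letter)
  2. 'i' (letter)
  3. 's' (letter)
  4. 't' (letter)
  5. 'e' (letter)
  6. 'r' (letter)
Units from scan: 6
Sound units = 6 units


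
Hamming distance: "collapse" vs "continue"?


Comparing character by character (same length = 8):
  Pos 0: 'c' vs 'c' =
  Pos 1: 'o' vs 'o' =
  Pos 2: 'l' vs 'n' !=
  Pos 3: 'l' vs 't' !=
  Pos 4: 'a' vs 'i' !=
  Pos 5: 'p' vs 'n' !=
  Pos 6: 's' vs 'u' !=
  Pos 7: 'e' vs 'e' =
Hamming distance = 5


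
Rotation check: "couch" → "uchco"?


Word: "couch", Candidate: "uchco"
Method: check if candidate is substring of word+word
"couchcouch" contains "uchco"? Yes
Is rotation = Yes


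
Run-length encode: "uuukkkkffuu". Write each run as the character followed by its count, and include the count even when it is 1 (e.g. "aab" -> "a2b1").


String: "uuukkkkffuu"
Scanning for consecutive runs:
  'u' x 3
  'k' x 4
  'f' x 2
  'u' x 2
RLE = "u3k4f2u2"


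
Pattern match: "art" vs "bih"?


Pattern of "art": [0, 1, 2]
Pattern of "bih": [0, 1, 2]
Patterns match
Same pattern = Yes


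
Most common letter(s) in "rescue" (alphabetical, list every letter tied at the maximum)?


Word: "rescue"
Letter counts:
  'c': 1
  'e': 2
  'r': 1
  's': 1
  'u': 1
Maximum count = 2
Most frequent = 'e' (2 times each)


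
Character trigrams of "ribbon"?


Word: "ribbon" (length 6)
Number of trigrams = 6 - 3 + 1 = 4
  Position 0: "rib"
  Position 1: "ibb"
  Position 2: "bbo"
  Position 3: "bon"
Trigrams = "rib", "ibb", "bbo", "bon"


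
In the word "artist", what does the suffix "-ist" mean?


Suffix: -ist
As in: artist -> art + -ist
Meaning = one who practices


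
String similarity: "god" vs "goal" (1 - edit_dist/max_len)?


Word 1: "god" (length 3)
Word 2: "goal" (length 4)
One optimal edit sequence:
  1. keep 'g'
  2. keep 'o'
  3. insert 'a'  (+1)
  4. substitute 'd' -> 'l'  (+1)
Edit distance = 2
Max length = max(3, 4) = 4
Similarity = 1 - 2/4
= 0.5000


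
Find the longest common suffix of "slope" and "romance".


Word 1: "slope"
Word 2: "romance"
Comparing from end:
  Pos -1: 'e' == 'e'
  Pos -2: 'p' != 'c' (stop)
LCS = "e" (length 1)


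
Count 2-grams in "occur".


Word: "occur" (length 5)
Number of 2-grams = length - 2 + 1 = 5 - 2 + 1
= 4


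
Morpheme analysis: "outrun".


Word: "outrun"
Morphemes: out- / run
Each morpheme carries meaning
= 2 morphemes
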